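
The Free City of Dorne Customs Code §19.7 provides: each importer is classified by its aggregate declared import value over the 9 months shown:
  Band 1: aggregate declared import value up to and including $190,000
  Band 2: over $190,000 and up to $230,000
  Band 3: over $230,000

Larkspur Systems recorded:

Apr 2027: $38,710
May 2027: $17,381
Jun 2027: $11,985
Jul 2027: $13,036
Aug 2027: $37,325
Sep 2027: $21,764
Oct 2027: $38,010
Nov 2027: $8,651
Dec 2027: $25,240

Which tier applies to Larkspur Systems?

Aggregate declared import value: $38,710 + $17,381 + $11,985 + $13,036 + $37,325 + $21,764 + $38,010 + $8,651 + $25,240 = $212,102.
$190,000 < $212,102 ≤ $230,000, so Band 2 applies.

Band 2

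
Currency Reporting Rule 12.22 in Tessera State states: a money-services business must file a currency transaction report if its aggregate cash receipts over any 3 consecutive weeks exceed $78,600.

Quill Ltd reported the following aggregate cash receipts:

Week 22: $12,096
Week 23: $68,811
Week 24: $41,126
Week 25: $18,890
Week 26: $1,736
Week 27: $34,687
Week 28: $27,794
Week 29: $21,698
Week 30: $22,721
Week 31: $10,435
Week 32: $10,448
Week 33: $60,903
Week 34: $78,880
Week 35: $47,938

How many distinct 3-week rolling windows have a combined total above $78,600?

Week 22–Week 24: $12,096 + $68,811 + $41,126 = $122,033 (over)
Week 23–Week 25: $68,811 + $41,126 + $18,890 = $128,827 (over)
Week 24–Week 26: $41,126 + $18,890 + $1,736 = $61,752 (under)
Week 25–Week 27: $18,890 + $1,736 + $34,687 = $55,313 (under)
Week 26–Week 28: $1,736 + $34,687 + $27,794 = $64,217 (under)
Week 27–Week 29: $34,687 + $27,794 + $21,698 = $84,179 (over)
Week 28–Week 30: $27,794 + $21,698 + $22,721 = $72,213 (under)
Week 29–Week 31: $21,698 + $22,721 + $10,435 = $54,854 (under)
Week 30–Week 32: $22,721 + $10,435 + $10,448 = $43,604 (under)
Week 31–Week 33: $10,435 + $10,448 + $60,903 = $81,786 (over)
Week 32–Week 34: $10,448 + $60,903 + $78,880 = $150,231 (over)
Week 33–Week 35: $60,903 + $78,880 + $47,938 = $187,721 (over)
6 windows exceed the threshold.

6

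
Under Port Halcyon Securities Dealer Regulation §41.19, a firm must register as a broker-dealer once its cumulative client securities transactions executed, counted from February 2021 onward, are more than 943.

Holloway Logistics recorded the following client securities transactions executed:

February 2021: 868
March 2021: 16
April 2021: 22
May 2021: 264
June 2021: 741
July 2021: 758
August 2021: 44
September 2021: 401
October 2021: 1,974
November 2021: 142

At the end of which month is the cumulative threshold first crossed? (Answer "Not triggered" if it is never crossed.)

May 2021

Through February 2021: 868
Through March 2021: 884
Through April 2021: 906
Through May 2021: 1,170 ← exceeds threshold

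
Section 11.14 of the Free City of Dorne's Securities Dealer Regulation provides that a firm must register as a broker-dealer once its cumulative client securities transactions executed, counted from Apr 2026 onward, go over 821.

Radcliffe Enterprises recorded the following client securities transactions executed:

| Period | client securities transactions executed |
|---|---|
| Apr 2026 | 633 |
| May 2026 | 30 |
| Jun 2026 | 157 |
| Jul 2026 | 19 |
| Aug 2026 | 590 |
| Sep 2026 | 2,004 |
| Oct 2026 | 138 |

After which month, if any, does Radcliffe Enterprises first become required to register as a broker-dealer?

Jul 2026

Through Apr 2026: 633
Through May 2026: 663
Through Jun 2026: 820
Through Jul 2026: 839 ← exceeds threshold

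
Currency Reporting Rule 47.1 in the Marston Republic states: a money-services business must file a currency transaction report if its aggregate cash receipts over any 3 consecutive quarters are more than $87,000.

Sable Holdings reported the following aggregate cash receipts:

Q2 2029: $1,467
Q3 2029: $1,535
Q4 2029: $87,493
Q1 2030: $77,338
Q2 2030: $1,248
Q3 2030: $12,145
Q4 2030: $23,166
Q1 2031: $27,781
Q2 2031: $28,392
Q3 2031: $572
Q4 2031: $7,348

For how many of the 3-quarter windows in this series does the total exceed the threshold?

4

Q2 2029–Q4 2029: $1,467 + $1,535 + $87,493 = $90,495 (over)
Q3 2029–Q1 2030: $1,535 + $87,493 + $77,338 = $166,366 (over)
Q4 2029–Q2 2030: $87,493 + $77,338 + $1,248 = $166,079 (over)
Q1 2030–Q3 2030: $77,338 + $1,248 + $12,145 = $90,731 (over)
Q2 2030–Q4 2030: $1,248 + $12,145 + $23,166 = $36,559 (under)
Q3 2030–Q1 2031: $12,145 + $23,166 + $27,781 = $63,092 (under)
Q4 2030–Q2 2031: $23,166 + $27,781 + $28,392 = $79,339 (under)
Q1 2031–Q3 2031: $27,781 + $28,392 + $572 = $56,745 (under)
Q2 2031–Q4 2031: $28,392 + $572 + $7,348 = $36,312 (under)
4 windows exceed the threshold.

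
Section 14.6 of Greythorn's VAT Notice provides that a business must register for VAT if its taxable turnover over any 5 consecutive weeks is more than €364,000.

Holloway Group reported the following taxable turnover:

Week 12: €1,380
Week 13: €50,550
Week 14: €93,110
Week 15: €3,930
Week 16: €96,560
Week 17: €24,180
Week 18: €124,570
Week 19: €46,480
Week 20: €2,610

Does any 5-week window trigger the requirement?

No

Week 12–Week 16: €1,380 + €50,550 + €93,110 + €3,930 + €96,560 = €245,530 (under)
Week 13–Week 17: €50,550 + €93,110 + €3,930 + €96,560 + €24,180 = €268,330 (under)
Week 14–Week 18: €93,110 + €3,930 + €96,560 + €24,180 + €124,570 = €342,350 (under)
Week 15–Week 19: €3,930 + €96,560 + €24,180 + €124,570 + €46,480 = €295,720 (under)
Week 16–Week 20: €96,560 + €24,180 + €124,570 + €46,480 + €2,610 = €294,400 (under)
No window exceeds €364,000.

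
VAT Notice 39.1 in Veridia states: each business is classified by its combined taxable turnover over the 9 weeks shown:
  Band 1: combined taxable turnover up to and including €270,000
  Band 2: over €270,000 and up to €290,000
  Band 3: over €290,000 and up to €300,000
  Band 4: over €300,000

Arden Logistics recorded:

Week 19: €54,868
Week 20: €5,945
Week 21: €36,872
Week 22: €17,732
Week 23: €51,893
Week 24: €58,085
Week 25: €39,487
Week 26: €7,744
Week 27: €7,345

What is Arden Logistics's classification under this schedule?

Combined taxable turnover: €54,868 + €5,945 + €36,872 + €17,732 + €51,893 + €58,085 + €39,487 + €7,744 + €7,345 = €279,971.
€270,000 < €279,971 ≤ €290,000, so Band 2 applies.

Band 2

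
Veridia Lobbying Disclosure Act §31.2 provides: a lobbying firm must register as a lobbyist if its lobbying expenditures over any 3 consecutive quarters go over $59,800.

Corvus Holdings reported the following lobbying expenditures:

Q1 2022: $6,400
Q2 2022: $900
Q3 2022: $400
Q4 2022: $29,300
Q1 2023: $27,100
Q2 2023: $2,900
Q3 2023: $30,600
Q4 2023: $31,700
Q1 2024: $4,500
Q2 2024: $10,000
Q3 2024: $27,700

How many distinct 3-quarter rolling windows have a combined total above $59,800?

3

Q1 2022–Q3 2022: $6,400 + $900 + $400 = $7,700 (under)
Q2 2022–Q4 2022: $900 + $400 + $29,300 = $30,600 (under)
Q3 2022–Q1 2023: $400 + $29,300 + $27,100 = $56,800 (under)
Q4 2022–Q2 2023: $29,300 + $27,100 + $2,900 = $59,300 (under)
Q1 2023–Q3 2023: $27,100 + $2,900 + $30,600 = $60,600 (over)
Q2 2023–Q4 2023: $2,900 + $30,600 + $31,700 = $65,200 (over)
Q3 2023–Q1 2024: $30,600 + $31,700 + $4,500 = $66,800 (over)
Q4 2023–Q2 2024: $31,700 + $4,500 + $10,000 = $46,200 (under)
Q1 2024–Q3 2024: $4,500 + $10,000 + $27,700 = $42,200 (under)
3 windows exceed the threshold.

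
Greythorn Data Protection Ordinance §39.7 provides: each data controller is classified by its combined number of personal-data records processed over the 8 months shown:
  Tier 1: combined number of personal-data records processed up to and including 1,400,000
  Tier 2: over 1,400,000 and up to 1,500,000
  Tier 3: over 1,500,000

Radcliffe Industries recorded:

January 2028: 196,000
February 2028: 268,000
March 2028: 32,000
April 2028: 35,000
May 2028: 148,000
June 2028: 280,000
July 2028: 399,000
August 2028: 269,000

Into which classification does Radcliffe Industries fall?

Tier 3

Combined number of personal-data records processed: 196,000 + 268,000 + 32,000 + 35,000 + 148,000 + 280,000 + 399,000 + 269,000 = 1,627,000.
1,627,000 > 1,500,000, so Tier 3 applies.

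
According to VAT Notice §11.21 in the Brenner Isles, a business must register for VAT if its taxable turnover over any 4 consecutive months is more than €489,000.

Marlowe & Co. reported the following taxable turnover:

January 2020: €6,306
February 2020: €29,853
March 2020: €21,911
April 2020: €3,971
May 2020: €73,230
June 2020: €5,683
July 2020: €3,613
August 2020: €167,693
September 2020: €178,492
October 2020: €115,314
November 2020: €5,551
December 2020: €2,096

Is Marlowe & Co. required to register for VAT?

January 2020–April 2020: €6,306 + €29,853 + €21,911 + €3,971 = €62,041 (under)
February 2020–May 2020: €29,853 + €21,911 + €3,971 + €73,230 = €128,965 (under)
March 2020–June 2020: €21,911 + €3,971 + €73,230 + €5,683 = €104,795 (under)
April 2020–July 2020: €3,971 + €73,230 + €5,683 + €3,613 = €86,497 (under)
May 2020–August 2020: €73,230 + €5,683 + €3,613 + €167,693 = €250,219 (under)
June 2020–September 2020: €5,683 + €3,613 + €167,693 + €178,492 = €355,481 (under)
July 2020–October 2020: €3,613 + €167,693 + €178,492 + €115,314 = €465,112 (under)
August 2020–November 2020: €167,693 + €178,492 + €115,314 + €5,551 = €467,050 (under)
September 2020–December 2020: €178,492 + €115,314 + €5,551 + €2,096 = €301,453 (under)
No window exceeds €489,000.

No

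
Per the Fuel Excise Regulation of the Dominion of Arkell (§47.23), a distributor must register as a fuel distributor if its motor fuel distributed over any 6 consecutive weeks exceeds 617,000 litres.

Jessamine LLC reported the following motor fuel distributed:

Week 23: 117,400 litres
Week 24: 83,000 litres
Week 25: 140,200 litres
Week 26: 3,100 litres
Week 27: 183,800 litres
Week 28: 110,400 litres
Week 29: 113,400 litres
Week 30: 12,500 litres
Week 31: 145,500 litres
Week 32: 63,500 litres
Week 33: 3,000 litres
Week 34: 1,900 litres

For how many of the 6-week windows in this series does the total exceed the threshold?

Week 23–Week 28: 117,400 litres + 83,000 litres + 140,200 litres + 3,100 litres + 183,800 litres + 110,400 litres = 637,900 litres (over)
Week 24–Week 29: 83,000 litres + 140,200 litres + 3,100 litres + 183,800 litres + 110,400 litres + 113,400 litres = 633,900 litres (over)
Week 25–Week 30: 140,200 litres + 3,100 litres + 183,800 litres + 110,400 litres + 113,400 litres + 12,500 litres = 563,400 litres (under)
Week 26–Week 31: 3,100 litres + 183,800 litres + 110,400 litres + 113,400 litres + 12,500 litres + 145,500 litres = 568,700 litres (under)
Week 27–Week 32: 183,800 litres + 110,400 litres + 113,400 litres + 12,500 litres + 145,500 litres + 63,500 litres = 629,100 litres (over)
Week 28–Week 33: 110,400 litres + 113,400 litres + 12,500 litres + 145,500 litres + 63,500 litres + 3,000 litres = 448,300 litres (under)
Week 29–Week 34: 113,400 litres + 12,500 litres + 145,500 litres + 63,500 litres + 3,000 litres + 1,900 litres = 339,800 litres (under)
3 windows exceed the threshold.

3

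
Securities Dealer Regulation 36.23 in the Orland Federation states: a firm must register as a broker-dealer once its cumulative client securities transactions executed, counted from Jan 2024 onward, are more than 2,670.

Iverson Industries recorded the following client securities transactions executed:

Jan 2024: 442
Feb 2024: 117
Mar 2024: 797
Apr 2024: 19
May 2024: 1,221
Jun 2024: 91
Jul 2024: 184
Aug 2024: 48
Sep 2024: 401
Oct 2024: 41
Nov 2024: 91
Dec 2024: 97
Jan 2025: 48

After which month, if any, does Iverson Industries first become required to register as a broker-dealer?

Jun 2024

Through Jan 2024: 442
Through Feb 2024: 559
Through Mar 2024: 1,356
Through Apr 2024: 1,375
Through May 2024: 2,596
Through Jun 2024: 2,687 ← exceeds threshold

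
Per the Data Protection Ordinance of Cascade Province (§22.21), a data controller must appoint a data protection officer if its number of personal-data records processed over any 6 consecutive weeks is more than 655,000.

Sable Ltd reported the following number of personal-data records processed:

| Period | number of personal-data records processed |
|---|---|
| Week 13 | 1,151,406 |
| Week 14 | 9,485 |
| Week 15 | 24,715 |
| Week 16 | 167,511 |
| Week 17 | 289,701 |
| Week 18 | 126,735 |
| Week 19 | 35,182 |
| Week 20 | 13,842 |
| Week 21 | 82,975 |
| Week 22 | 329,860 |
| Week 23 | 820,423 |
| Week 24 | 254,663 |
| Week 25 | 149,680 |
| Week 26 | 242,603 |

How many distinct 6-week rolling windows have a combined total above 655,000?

Week 13–Week 18: 1,151,406 + 9,485 + 24,715 + 167,511 + 289,701 + 126,735 = 1,769,553 (over)
Week 14–Week 19: 9,485 + 24,715 + 167,511 + 289,701 + 126,735 + 35,182 = 653,329 (under)
Week 15–Week 20: 24,715 + 167,511 + 289,701 + 126,735 + 35,182 + 13,842 = 657,686 (over)
Week 16–Week 21: 167,511 + 289,701 + 126,735 + 35,182 + 13,842 + 82,975 = 715,946 (over)
Week 17–Week 22: 289,701 + 126,735 + 35,182 + 13,842 + 82,975 + 329,860 = 878,295 (over)
Week 18–Week 23: 126,735 + 35,182 + 13,842 + 82,975 + 329,860 + 820,423 = 1,409,017 (over)
Week 19–Week 24: 35,182 + 13,842 + 82,975 + 329,860 + 820,423 + 254,663 = 1,536,945 (over)
Week 20–Week 25: 13,842 + 82,975 + 329,860 + 820,423 + 254,663 + 149,680 = 1,651,443 (over)
Week 21–Week 26: 82,975 + 329,860 + 820,423 + 254,663 + 149,680 + 242,603 = 1,880,204 (over)
8 windows exceed the threshold.

8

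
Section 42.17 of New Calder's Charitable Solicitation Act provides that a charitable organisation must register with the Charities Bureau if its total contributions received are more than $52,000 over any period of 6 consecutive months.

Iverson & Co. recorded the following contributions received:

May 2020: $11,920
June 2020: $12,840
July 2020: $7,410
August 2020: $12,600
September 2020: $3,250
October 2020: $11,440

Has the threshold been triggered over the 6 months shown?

Total contributions received: $11,920 + $12,840 + $7,410 + $12,600 + $3,250 + $11,440 = $59,460.
$59,460 > $52,000, so the threshold is exceeded.

Yes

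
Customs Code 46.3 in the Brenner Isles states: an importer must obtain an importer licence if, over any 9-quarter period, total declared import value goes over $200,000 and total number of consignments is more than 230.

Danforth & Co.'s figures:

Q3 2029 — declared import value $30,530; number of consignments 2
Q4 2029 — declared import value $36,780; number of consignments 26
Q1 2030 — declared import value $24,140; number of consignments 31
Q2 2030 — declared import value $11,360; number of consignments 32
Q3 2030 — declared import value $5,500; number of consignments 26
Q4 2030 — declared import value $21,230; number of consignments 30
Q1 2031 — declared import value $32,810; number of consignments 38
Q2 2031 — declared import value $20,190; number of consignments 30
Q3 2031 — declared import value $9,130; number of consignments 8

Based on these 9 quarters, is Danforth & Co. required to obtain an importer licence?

Total declared import value: $30,530 + $36,780 + $24,140 + $11,360 + $5,500 + $21,230 + $32,810 + $20,190 + $9,130 = $191,670 (≤ $200,000).
Total number of consignments: 2 + 26 + 31 + 32 + 26 + 30 + 38 + 30 + 8 = 223 (≤ 230).
The test is 'and': the rule requires both, and at least one is not exceeded.

No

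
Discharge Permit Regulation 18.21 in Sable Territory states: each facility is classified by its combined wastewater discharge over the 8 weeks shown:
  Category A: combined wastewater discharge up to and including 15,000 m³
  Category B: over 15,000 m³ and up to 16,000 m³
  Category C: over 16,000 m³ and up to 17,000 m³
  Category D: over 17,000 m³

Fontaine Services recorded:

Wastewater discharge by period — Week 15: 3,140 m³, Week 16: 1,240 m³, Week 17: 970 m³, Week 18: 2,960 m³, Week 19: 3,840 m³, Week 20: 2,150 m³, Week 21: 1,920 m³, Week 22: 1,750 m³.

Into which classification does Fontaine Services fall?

Combined wastewater discharge: 3,140 m³ + 1,240 m³ + 970 m³ + 2,960 m³ + 3,840 m³ + 2,150 m³ + 1,920 m³ + 1,750 m³ = 17,970 m³.
17,970 m³ > 17,000 m³, so Category D applies.

Category D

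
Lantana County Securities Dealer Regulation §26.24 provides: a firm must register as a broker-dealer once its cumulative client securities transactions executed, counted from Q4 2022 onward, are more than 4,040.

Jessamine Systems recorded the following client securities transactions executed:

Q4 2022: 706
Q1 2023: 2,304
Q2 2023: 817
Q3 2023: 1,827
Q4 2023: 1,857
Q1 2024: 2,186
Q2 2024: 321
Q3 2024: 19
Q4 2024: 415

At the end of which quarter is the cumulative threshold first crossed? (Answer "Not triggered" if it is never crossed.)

Q3 2023

Through Q4 2022: 706
Through Q1 2023: 3,010
Through Q2 2023: 3,827
Through Q3 2023: 5,654 ← exceeds threshold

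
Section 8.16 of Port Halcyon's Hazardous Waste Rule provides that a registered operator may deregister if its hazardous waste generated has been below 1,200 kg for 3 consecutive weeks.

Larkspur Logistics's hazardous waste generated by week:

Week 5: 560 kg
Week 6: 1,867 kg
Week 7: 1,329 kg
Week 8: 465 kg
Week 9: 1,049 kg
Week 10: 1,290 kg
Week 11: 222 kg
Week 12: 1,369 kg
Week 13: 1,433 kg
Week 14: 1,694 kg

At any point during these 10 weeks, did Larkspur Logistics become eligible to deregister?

Weeks below 1,200 kg: Week 5, Week 8, Week 9, Week 11.
Longest run of consecutive weeks below the threshold: 2.
2 < 3, so Larkspur Logistics never became eligible.

No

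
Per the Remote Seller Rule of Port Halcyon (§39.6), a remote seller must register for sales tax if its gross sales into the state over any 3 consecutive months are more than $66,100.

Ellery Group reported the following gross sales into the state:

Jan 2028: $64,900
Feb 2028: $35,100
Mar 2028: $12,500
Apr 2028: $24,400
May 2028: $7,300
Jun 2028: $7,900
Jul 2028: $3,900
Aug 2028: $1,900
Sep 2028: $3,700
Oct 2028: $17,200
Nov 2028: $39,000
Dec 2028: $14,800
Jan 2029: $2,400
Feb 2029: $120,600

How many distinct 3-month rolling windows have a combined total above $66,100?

Jan 2028–Mar 2028: $64,900 + $35,100 + $12,500 = $112,500 (over)
Feb 2028–Apr 2028: $35,100 + $12,500 + $24,400 = $72,000 (over)
Mar 2028–May 2028: $12,500 + $24,400 + $7,300 = $44,200 (under)
Apr 2028–Jun 2028: $24,400 + $7,300 + $7,900 = $39,600 (under)
May 2028–Jul 2028: $7,300 + $7,900 + $3,900 = $19,100 (under)
Jun 2028–Aug 2028: $7,900 + $3,900 + $1,900 = $13,700 (under)
Jul 2028–Sep 2028: $3,900 + $1,900 + $3,700 = $9,500 (under)
Aug 2028–Oct 2028: $1,900 + $3,700 + $17,200 = $22,800 (under)
Sep 2028–Nov 2028: $3,700 + $17,200 + $39,000 = $59,900 (under)
Oct 2028–Dec 2028: $17,200 + $39,000 + $14,800 = $71,000 (over)
Nov 2028–Jan 2029: $39,000 + $14,800 + $2,400 = $56,200 (under)
Dec 2028–Feb 2029: $14,800 + $2,400 + $120,600 = $137,800 (over)
4 windows exceed the threshold.

4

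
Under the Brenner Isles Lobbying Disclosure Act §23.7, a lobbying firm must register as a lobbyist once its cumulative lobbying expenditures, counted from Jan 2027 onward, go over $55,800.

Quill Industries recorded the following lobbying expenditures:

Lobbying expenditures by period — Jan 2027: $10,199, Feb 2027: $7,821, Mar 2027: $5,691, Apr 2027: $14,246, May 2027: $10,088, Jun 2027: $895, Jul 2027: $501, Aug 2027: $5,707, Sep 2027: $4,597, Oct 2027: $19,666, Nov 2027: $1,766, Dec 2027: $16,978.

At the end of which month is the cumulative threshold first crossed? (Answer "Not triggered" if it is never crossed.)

Through Jan 2027: $10,199
Through Feb 2027: $18,020
Through Mar 2027: $23,711
Through Apr 2027: $37,957
Through May 2027: $48,045
Through Jun 2027: $48,940
Through Jul 2027: $49,441
Through Aug 2027: $55,148
Through Sep 2027: $59,745 ← exceeds threshold

Sep 2027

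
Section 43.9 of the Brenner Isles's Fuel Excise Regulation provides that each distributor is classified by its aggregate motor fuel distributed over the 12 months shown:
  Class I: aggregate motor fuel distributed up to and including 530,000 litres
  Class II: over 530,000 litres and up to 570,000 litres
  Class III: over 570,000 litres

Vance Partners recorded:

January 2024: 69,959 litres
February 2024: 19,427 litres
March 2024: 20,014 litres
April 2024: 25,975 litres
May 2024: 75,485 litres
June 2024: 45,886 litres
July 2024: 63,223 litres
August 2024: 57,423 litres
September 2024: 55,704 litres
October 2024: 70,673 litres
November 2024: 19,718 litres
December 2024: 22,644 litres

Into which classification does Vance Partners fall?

Class II

Aggregate motor fuel distributed: 69,959 litres + 19,427 litres + 20,014 litres + 25,975 litres + 75,485 litres + 45,886 litres + 63,223 litres + 57,423 litres + 55,704 litres + 70,673 litres + 19,718 litres + 22,644 litres = 546,131 litres.
530,000 litres < 546,131 litres ≤ 570,000 litres, so Class II applies.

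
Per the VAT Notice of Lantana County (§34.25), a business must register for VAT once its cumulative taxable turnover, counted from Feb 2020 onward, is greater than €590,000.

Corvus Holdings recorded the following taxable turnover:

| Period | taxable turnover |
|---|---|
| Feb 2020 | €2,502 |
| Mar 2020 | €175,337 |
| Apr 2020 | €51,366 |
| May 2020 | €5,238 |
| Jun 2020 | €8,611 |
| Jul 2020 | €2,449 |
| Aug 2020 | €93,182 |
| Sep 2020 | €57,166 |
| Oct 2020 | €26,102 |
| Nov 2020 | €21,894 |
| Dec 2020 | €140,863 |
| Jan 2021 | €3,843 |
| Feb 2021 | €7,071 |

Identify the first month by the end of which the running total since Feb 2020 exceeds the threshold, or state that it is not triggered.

Feb 2021

Through Feb 2020: €2,502
Through Mar 2020: €177,839
Through Apr 2020: €229,205
Through May 2020: €234,443
Through Jun 2020: €243,054
Through Jul 2020: €245,503
Through Aug 2020: €338,685
Through Sep 2020: €395,851
Through Oct 2020: €421,953
Through Nov 2020: €443,847
Through Dec 2020: €584,710
Through Jan 2021: €588,553
Through Feb 2021: €595,624 ← exceeds threshold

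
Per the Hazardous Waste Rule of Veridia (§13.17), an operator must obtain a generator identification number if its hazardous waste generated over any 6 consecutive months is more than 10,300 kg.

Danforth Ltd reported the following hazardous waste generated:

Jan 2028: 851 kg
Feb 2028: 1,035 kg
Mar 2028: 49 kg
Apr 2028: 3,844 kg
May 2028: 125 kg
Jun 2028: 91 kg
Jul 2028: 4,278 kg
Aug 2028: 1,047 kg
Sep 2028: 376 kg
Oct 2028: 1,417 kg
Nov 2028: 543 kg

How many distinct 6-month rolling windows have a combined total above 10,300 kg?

Jan 2028–Jun 2028: 851 kg + 1,035 kg + 49 kg + 3,844 kg + 125 kg + 91 kg = 5,995 kg (under)
Feb 2028–Jul 2028: 1,035 kg + 49 kg + 3,844 kg + 125 kg + 91 kg + 4,278 kg = 9,422 kg (under)
Mar 2028–Aug 2028: 49 kg + 3,844 kg + 125 kg + 91 kg + 4,278 kg + 1,047 kg = 9,434 kg (under)
Apr 2028–Sep 2028: 3,844 kg + 125 kg + 91 kg + 4,278 kg + 1,047 kg + 376 kg = 9,761 kg (under)
May 2028–Oct 2028: 125 kg + 91 kg + 4,278 kg + 1,047 kg + 376 kg + 1,417 kg = 7,334 kg (under)
Jun 2028–Nov 2028: 91 kg + 4,278 kg + 1,047 kg + 376 kg + 1,417 kg + 543 kg = 7,752 kg (under)
0 windows exceed the threshold.

0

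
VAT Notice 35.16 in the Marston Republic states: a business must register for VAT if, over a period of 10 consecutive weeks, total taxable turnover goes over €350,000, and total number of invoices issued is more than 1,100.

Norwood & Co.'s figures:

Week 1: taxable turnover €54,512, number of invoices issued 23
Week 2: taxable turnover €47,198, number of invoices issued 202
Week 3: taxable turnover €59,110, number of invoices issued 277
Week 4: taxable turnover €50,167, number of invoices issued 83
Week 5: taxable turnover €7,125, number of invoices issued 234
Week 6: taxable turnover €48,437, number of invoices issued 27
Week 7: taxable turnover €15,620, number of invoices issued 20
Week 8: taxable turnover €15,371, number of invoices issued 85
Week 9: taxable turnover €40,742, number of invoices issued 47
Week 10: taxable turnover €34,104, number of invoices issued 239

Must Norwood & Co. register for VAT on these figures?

Yes

Total taxable turnover: €54,512 + €47,198 + €59,110 + €50,167 + €7,125 + €48,437 + €15,620 + €15,371 + €40,742 + €34,104 = €372,386 (> €350,000).
Total number of invoices issued: 23 + 202 + 277 + 83 + 234 + 27 + 20 + 85 + 47 + 239 = 1,237 (> 1,100).
The test is 'and': both thresholds are exceeded.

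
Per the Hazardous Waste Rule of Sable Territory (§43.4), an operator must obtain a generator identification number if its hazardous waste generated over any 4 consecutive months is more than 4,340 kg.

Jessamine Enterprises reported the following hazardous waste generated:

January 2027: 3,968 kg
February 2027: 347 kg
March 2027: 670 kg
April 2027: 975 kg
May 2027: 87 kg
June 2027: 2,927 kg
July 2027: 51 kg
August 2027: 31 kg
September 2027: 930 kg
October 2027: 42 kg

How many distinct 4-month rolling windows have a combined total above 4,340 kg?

January 2027–April 2027: 3,968 kg + 347 kg + 670 kg + 975 kg = 5,960 kg (over)
February 2027–May 2027: 347 kg + 670 kg + 975 kg + 87 kg = 2,079 kg (under)
March 2027–June 2027: 670 kg + 975 kg + 87 kg + 2,927 kg = 4,659 kg (over)
April 2027–July 2027: 975 kg + 87 kg + 2,927 kg + 51 kg = 4,040 kg (under)
May 2027–August 2027: 87 kg + 2,927 kg + 51 kg + 31 kg = 3,096 kg (under)
June 2027–September 2027: 2,927 kg + 51 kg + 31 kg + 930 kg = 3,939 kg (under)
July 2027–October 2027: 51 kg + 31 kg + 930 kg + 42 kg = 1,054 kg (under)
2 windows exceed the threshold.

2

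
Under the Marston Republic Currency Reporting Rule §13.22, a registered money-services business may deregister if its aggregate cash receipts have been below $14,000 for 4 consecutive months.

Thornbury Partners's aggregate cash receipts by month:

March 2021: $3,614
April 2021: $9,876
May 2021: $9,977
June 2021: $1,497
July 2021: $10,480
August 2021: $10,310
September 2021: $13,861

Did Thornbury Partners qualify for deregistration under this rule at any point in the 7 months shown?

Yes

Months below $14,000: March 2021, April 2021, May 2021, June 2021, July 2021, August 2021, September 2021.
Longest run of consecutive months below the threshold: 7.
7 ≥ 4, so Thornbury Partners became eligible.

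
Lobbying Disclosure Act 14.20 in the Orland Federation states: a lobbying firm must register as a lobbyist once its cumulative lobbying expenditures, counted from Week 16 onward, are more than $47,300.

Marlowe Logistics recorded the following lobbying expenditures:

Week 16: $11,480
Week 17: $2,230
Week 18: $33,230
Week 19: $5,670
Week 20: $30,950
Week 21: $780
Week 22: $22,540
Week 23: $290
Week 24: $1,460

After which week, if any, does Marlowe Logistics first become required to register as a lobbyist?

Week 19

Through Week 16: $11,480
Through Week 17: $13,710
Through Week 18: $46,940
Through Week 19: $52,610 ← exceeds threshold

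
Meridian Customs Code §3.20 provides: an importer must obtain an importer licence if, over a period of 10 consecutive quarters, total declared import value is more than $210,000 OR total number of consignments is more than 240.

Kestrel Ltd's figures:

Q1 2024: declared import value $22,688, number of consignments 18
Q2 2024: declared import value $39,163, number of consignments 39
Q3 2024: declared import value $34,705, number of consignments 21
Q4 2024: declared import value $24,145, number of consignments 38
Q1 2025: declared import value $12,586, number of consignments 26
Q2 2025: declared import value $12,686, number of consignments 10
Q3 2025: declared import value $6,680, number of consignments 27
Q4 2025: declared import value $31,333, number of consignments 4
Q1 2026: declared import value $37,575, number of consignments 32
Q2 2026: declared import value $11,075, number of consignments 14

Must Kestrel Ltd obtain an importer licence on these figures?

Total declared import value: $22,688 + $39,163 + $34,705 + $24,145 + $12,586 + $12,686 + $6,680 + $31,333 + $37,575 + $11,075 = $232,636 (> $210,000).
Total number of consignments: 18 + 39 + 21 + 38 + 26 + 10 + 27 + 4 + 32 + 14 = 229 (≤ 240).
The test is 'or': at least one threshold is exceeded.

Yes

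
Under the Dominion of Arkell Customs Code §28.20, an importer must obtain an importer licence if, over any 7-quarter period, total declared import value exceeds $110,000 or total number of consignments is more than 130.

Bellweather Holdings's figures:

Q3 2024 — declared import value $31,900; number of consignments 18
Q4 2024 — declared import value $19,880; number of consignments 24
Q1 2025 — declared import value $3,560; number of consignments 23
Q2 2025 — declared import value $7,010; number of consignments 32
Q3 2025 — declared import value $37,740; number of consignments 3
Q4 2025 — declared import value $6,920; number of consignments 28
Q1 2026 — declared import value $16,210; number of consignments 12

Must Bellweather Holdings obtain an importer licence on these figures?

Yes

Total declared import value: $31,900 + $19,880 + $3,560 + $7,010 + $37,740 + $6,920 + $16,210 = $123,220 (> $110,000).
Total number of consignments: 18 + 24 + 23 + 32 + 3 + 28 + 12 = 140 (> 130).
The test is 'or': at least one threshold is exceeded.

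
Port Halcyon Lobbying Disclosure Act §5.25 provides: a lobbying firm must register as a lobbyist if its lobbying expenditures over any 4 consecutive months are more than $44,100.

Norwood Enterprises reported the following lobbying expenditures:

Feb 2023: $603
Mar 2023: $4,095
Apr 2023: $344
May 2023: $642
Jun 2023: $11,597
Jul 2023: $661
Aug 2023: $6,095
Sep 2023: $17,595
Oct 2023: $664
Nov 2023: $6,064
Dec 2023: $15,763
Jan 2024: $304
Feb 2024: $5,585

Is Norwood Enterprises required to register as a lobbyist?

Feb 2023–May 2023: $603 + $4,095 + $344 + $642 = $5,684 (under)
Mar 2023–Jun 2023: $4,095 + $344 + $642 + $11,597 = $16,678 (under)
Apr 2023–Jul 2023: $344 + $642 + $11,597 + $661 = $13,244 (under)
May 2023–Aug 2023: $642 + $11,597 + $661 + $6,095 = $18,995 (under)
Jun 2023–Sep 2023: $11,597 + $661 + $6,095 + $17,595 = $35,948 (under)
Jul 2023–Oct 2023: $661 + $6,095 + $17,595 + $664 = $25,015 (under)
Aug 2023–Nov 2023: $6,095 + $17,595 + $664 + $6,064 = $30,418 (under)
Sep 2023–Dec 2023: $17,595 + $664 + $6,064 + $15,763 = $40,086 (under)
Oct 2023–Jan 2024: $664 + $6,064 + $15,763 + $304 = $22,795 (under)
Nov 2023–Feb 2024: $6,064 + $15,763 + $304 + $5,585 = $27,716 (under)
No window exceeds $44,100.

No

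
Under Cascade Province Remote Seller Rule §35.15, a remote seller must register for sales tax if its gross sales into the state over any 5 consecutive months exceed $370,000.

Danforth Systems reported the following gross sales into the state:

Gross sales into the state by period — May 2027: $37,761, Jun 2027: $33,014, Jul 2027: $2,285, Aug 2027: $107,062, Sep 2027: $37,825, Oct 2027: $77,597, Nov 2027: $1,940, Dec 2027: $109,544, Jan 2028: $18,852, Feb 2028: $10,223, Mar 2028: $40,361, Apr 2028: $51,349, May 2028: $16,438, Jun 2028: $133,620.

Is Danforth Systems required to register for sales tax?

May 2027–Sep 2027: $37,761 + $33,014 + $2,285 + $107,062 + $37,825 = $217,947 (under)
Jun 2027–Oct 2027: $33,014 + $2,285 + $107,062 + $37,825 + $77,597 = $257,783 (under)
Jul 2027–Nov 2027: $2,285 + $107,062 + $37,825 + $77,597 + $1,940 = $226,709 (under)
Aug 2027–Dec 2027: $107,062 + $37,825 + $77,597 + $1,940 + $109,544 = $333,968 (under)
Sep 2027–Jan 2028: $37,825 + $77,597 + $1,940 + $109,544 + $18,852 = $245,758 (under)
Oct 2027–Feb 2028: $77,597 + $1,940 + $109,544 + $18,852 + $10,223 = $218,156 (under)
Nov 2027–Mar 2028: $1,940 + $109,544 + $18,852 + $10,223 + $40,361 = $180,920 (under)
Dec 2027–Apr 2028: $109,544 + $18,852 + $10,223 + $40,361 + $51,349 = $230,329 (under)
Jan 2028–May 2028: $18,852 + $10,223 + $40,361 + $51,349 + $16,438 = $137,223 (under)
Feb 2028–Jun 2028: $10,223 + $40,361 + $51,349 + $16,438 + $133,620 = $251,991 (under)
No window exceeds $370,000.

No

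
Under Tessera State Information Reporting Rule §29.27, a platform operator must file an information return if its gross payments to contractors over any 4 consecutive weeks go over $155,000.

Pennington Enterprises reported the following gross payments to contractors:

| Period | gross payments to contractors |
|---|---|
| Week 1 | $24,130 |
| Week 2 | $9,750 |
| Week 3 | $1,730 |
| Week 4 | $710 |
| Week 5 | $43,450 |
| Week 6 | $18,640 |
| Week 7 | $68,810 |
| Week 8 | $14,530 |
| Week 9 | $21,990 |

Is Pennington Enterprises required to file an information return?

Week 1–Week 4: $24,130 + $9,750 + $1,730 + $710 = $36,320 (under)
Week 2–Week 5: $9,750 + $1,730 + $710 + $43,450 = $55,640 (under)
Week 3–Week 6: $1,730 + $710 + $43,450 + $18,640 = $64,530 (under)
Week 4–Week 7: $710 + $43,450 + $18,640 + $68,810 = $131,610 (under)
Week 5–Week 8: $43,450 + $18,640 + $68,810 + $14,530 = $145,430 (under)
Week 6–Week 9: $18,640 + $68,810 + $14,530 + $21,990 = $123,970 (under)
No window exceeds $155,000.

No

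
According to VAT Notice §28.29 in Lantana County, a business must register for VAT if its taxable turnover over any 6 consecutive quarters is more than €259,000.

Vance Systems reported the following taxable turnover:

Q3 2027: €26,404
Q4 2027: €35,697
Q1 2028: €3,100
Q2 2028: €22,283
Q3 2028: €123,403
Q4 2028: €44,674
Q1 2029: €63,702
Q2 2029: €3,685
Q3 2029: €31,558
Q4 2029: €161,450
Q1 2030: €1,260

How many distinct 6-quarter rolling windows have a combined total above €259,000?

5

Q3 2027–Q4 2028: €26,404 + €35,697 + €3,100 + €22,283 + €123,403 + €44,674 = €255,561 (under)
Q4 2027–Q1 2029: €35,697 + €3,100 + €22,283 + €123,403 + €44,674 + €63,702 = €292,859 (over)
Q1 2028–Q2 2029: €3,100 + €22,283 + €123,403 + €44,674 + €63,702 + €3,685 = €260,847 (over)
Q2 2028–Q3 2029: €22,283 + €123,403 + €44,674 + €63,702 + €3,685 + €31,558 = €289,305 (over)
Q3 2028–Q4 2029: €123,403 + €44,674 + €63,702 + €3,685 + €31,558 + €161,450 = €428,472 (over)
Q4 2028–Q1 2030: €44,674 + €63,702 + €3,685 + €31,558 + €161,450 + €1,260 = €306,329 (over)
5 windows exceed the threshold.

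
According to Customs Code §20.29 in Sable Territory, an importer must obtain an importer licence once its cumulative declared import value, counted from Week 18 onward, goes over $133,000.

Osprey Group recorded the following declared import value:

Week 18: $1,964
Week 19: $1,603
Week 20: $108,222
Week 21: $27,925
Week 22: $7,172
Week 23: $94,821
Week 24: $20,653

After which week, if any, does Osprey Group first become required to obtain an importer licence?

Through Week 18: $1,964
Through Week 19: $3,567
Through Week 20: $111,789
Through Week 21: $139,714 ← exceeds threshold

Week 21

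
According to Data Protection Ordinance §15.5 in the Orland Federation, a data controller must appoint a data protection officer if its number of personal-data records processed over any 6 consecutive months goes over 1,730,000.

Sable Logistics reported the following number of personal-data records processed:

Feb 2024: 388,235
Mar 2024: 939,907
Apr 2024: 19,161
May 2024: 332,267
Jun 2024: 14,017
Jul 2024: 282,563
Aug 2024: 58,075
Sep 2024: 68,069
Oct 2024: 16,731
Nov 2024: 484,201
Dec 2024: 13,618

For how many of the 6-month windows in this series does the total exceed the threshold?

1

Feb 2024–Jul 2024: 388,235 + 939,907 + 19,161 + 332,267 + 14,017 + 282,563 = 1,976,150 (over)
Mar 2024–Aug 2024: 939,907 + 19,161 + 332,267 + 14,017 + 282,563 + 58,075 = 1,645,990 (under)
Apr 2024–Sep 2024: 19,161 + 332,267 + 14,017 + 282,563 + 58,075 + 68,069 = 774,152 (under)
May 2024–Oct 2024: 332,267 + 14,017 + 282,563 + 58,075 + 68,069 + 16,731 = 771,722 (under)
Jun 2024–Nov 2024: 14,017 + 282,563 + 58,075 + 68,069 + 16,731 + 484,201 = 923,656 (under)
Jul 2024–Dec 2024: 282,563 + 58,075 + 68,069 + 16,731 + 484,201 + 13,618 = 923,257 (under)
1 window exceeds the threshold.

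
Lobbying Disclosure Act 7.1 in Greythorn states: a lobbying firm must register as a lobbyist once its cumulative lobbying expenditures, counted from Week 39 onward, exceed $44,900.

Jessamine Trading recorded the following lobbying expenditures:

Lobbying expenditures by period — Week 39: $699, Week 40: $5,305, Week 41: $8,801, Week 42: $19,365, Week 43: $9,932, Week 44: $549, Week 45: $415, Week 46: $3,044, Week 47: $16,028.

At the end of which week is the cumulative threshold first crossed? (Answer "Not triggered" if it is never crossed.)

Week 45

Through Week 39: $699
Through Week 40: $6,004
Through Week 41: $14,805
Through Week 42: $34,170
Through Week 43: $44,102
Through Week 44: $44,651
Through Week 45: $45,066 ← exceeds threshold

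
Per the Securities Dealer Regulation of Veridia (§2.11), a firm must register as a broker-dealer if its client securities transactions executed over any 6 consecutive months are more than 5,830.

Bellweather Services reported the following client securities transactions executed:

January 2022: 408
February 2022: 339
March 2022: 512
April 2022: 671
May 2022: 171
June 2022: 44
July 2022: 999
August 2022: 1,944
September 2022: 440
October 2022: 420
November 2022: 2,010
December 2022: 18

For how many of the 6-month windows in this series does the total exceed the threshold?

January 2022–June 2022: 408 + 339 + 512 + 671 + 171 + 44 = 2,145 (under)
February 2022–July 2022: 339 + 512 + 671 + 171 + 44 + 999 = 2,736 (under)
March 2022–August 2022: 512 + 671 + 171 + 44 + 999 + 1,944 = 4,341 (under)
April 2022–September 2022: 671 + 171 + 44 + 999 + 1,944 + 440 = 4,269 (under)
May 2022–October 2022: 171 + 44 + 999 + 1,944 + 440 + 420 = 4,018 (under)
June 2022–November 2022: 44 + 999 + 1,944 + 440 + 420 + 2,010 = 5,857 (over)
July 2022–December 2022: 999 + 1,944 + 440 + 420 + 2,010 + 18 = 5,831 (over)
2 windows exceed the threshold.

2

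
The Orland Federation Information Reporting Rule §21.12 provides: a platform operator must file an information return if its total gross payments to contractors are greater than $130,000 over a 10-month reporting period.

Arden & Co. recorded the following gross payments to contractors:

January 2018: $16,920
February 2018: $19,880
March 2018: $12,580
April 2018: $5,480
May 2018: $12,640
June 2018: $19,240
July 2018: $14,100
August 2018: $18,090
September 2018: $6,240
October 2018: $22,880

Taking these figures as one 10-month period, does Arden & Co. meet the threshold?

Yes

Total gross payments to contractors: $16,920 + $19,880 + $12,580 + $5,480 + $12,640 + $19,240 + $14,100 + $18,090 + $6,240 + $22,880 = $148,050.
$148,050 > $130,000, so the threshold is exceeded.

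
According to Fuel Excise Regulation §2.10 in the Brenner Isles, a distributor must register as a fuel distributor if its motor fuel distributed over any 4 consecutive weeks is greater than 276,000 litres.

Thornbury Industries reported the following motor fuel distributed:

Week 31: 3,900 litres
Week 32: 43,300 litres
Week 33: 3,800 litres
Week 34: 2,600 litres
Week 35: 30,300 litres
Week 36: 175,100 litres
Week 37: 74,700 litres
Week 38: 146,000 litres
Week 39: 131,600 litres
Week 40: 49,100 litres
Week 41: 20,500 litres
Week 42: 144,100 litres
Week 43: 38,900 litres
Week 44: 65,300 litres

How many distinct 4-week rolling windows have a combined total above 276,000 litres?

6

Week 31–Week 34: 3,900 litres + 43,300 litres + 3,800 litres + 2,600 litres = 53,600 litres (under)
Week 32–Week 35: 43,300 litres + 3,800 litres + 2,600 litres + 30,300 litres = 80,000 litres (under)
Week 33–Week 36: 3,800 litres + 2,600 litres + 30,300 litres + 175,100 litres = 211,800 litres (under)
Week 34–Week 37: 2,600 litres + 30,300 litres + 175,100 litres + 74,700 litres = 282,700 litres (over)
Week 35–Week 38: 30,300 litres + 175,100 litres + 74,700 litres + 146,000 litres = 426,100 litres (over)
Week 36–Week 39: 175,100 litres + 74,700 litres + 146,000 litres + 131,600 litres = 527,400 litres (over)
Week 37–Week 40: 74,700 litres + 146,000 litres + 131,600 litres + 49,100 litres = 401,400 litres (over)
Week 38–Week 41: 146,000 litres + 131,600 litres + 49,100 litres + 20,500 litres = 347,200 litres (over)
Week 39–Week 42: 131,600 litres + 49,100 litres + 20,500 litres + 144,100 litres = 345,300 litres (over)
Week 40–Week 43: 49,100 litres + 20,500 litres + 144,100 litres + 38,900 litres = 252,600 litres (under)
Week 41–Week 44: 20,500 litres + 144,100 litres + 38,900 litres + 65,300 litres = 268,800 litres (under)
6 windows exceed the threshold.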